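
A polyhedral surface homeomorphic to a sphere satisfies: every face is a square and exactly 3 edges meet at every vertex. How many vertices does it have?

Each face has 4 edges and each edge borders two faces, so 2E = 4F.
Each vertex has degree 3, so 3V = 2E and hence V = 4F/3.
Euler: V − E + F = 2 ⇒ (4F/3) − (4F/2) + F = 2.
Multiply by 6: (8 − 12 + 6)F = 12, i.e. 2F = 12.
So F = 6, E = 4·6/2 = 12, V = 4·6/3 = 8.

8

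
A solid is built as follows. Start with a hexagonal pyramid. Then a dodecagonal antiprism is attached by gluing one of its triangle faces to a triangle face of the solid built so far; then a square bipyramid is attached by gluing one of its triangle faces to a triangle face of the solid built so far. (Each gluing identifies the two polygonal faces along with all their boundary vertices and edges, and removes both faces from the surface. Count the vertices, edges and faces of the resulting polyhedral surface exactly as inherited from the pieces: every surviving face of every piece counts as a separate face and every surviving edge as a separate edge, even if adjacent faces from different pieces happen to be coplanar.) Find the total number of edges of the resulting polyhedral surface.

A hexagonal pyramid: V=7, E=12, F=7.
Attach a dodecagonal antiprism (V=24, E=48, F=26) along a 3-gon: merge 3 vertices and 3 edges, delete both glued faces → V=28, E=57, F=31.
Attach a square bipyramid (V=6, E=12, F=8) along a 3-gon: merge 3 vertices and 3 edges, delete both glued faces → V=31, E=66, F=37.
Check: V − E + F = 31 − 66 + 37 = 2.

66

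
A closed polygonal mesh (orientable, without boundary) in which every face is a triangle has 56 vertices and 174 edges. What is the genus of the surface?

2

Every face is a triangle and each edge borders two faces, so 3F = 2·174, giving F = 116.
χ = V − E + F = 56 − 174 + 116 = -2.
For a closed orientable surface χ = 2 − 2g, so g = (2 − (-2))/2 = 2.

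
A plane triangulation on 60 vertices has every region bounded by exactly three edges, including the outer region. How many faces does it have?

In a plane triangulation 3F = 2E and V − E + F = 2, so F = 2V − 4 = 2·60 − 4 = 116.

116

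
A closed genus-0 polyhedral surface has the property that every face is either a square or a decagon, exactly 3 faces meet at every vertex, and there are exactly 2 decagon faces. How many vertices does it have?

Let x be the number of squares; then F = 2 + x.
Edge–face incidences: 2E = 10·2 + 4·x = 20 + 4x.
Every vertex has degree 3, so 3V = 2E.
Euler: V − E + F = 2 ⇒ (2E)/3 − E + (2 + x) = 2.
Multiply by 6: 2·(2E) − 3·(2E) + 6·(2 + x) = 12, i.e. 12 + 6x − (20 + 4x) = 12.
Collecting terms: 2x − 8 = 12, so 2x = 20, so x = 10.
Then 2E = 20 + 4·10 = 60, so E = 30, V = 2E/3 = 20, F = 2 + 10 = 12.

20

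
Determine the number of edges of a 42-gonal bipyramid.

126

A bipyramid over an n-gon has 2n triangular faces and n + 2 vertices: V = 42 + 2 = 44, E = 3·42 = 126, F = 2·42 = 84.
Check: V − E + F = 44 − 126 + 84 = 2.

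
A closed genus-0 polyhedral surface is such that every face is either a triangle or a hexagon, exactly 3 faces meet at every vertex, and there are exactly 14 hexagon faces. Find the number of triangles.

Let x be the number of triangles; then F = 14 + x.
Edge–face incidences: 2E = 6·14 + 3·x = 84 + 3x.
Every vertex has degree 3, so 3V = 2E.
Euler: V − E + F = 2 ⇒ (2E)/3 − E + (14 + x) = 2.
Multiply by 6: 2·(2E) − 3·(2E) + 6·(14 + x) = 12, i.e. 84 + 6x − (84 + 3x) = 12.
Collecting terms: 3x = 12, so x = 4.
Then 2E = 84 + 3·4 = 96, so E = 48, V = 2E/3 = 32, F = 14 + 4 = 18.

4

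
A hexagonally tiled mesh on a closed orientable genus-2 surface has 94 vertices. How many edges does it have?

144

χ = 2 − 2·2 = -2, and every face is a hexagon so 6F = 2E.
V − E + F = -2 with E = 6F/2 gives 94 − (6/2 − 1)·F = -2, so F = 48 and E = 144.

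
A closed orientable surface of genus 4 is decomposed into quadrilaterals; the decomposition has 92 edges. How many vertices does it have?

40

χ = 2 − 2·4 = -6, and every face is a square so 4F = 2E.
F = 2E/4 = 46. Then V = -6 + E − F = -6 + 92 − 46 = 40.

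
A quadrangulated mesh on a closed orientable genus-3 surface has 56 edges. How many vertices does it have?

24

χ = 2 − 2·3 = -4, and every face is a square so 4F = 2E.
F = 2E/4 = 28. Then V = -4 + E − F = -4 + 56 − 28 = 24.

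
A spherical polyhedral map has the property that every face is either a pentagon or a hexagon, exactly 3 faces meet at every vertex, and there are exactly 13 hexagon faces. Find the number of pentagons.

Let x be the number of pentagons; then F = 13 + x.
Edge–face incidences: 2E = 6·13 + 5·x = 78 + 5x.
Every vertex has degree 3, so 3V = 2E.
Euler: V − E + F = 2 ⇒ (2E)/3 − E + (13 + x) = 2.
Multiply by 6: 2·(2E) − 3·(2E) + 6·(13 + x) = 12, i.e. 78 + 6x − (78 + 5x) = 12.
Collecting terms: x = 12.
Then 2E = 78 + 5·12 = 138, so E = 69, V = 2E/3 = 46, F = 13 + 12 = 25.

12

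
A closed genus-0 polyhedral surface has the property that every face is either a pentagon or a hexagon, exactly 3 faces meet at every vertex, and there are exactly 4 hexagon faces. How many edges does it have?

42

Let x be the number of pentagons; then F = 4 + x.
Edge–face incidences: 2E = 6·4 + 5·x = 24 + 5x.
Every vertex has degree 3, so 3V = 2E.
Euler: V − E + F = 2 ⇒ (2E)/3 − E + (4 + x) = 2.
Multiply by 6: 2·(2E) − 3·(2E) + 6·(4 + x) = 12, i.e. 24 + 6x − (24 + 5x) = 12.
Collecting terms: x = 12.
Then 2E = 24 + 5·12 = 84, so E = 42, V = 2E/3 = 28, F = 4 + 12 = 16.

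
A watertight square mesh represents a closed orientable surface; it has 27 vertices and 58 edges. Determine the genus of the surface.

Every face is a square and each edge borders two faces, so 4F = 2·58, giving F = 29.
χ = V − E + F = 27 − 58 + 29 = -2.
For a closed orientable surface χ = 2 − 2g, so g = (2 − (-2))/2 = 2.

2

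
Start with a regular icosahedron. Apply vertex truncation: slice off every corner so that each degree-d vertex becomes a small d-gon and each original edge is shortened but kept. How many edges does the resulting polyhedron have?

90

The base solid has V = 12, E = 30, F = 20.
Truncation replaces each original edge-end by a new vertex, so V′ = 2E = 60.
Each original edge survives, and each old vertex of degree d contributes d new edges; summing degrees gives Σd = 2E, so E′ = E + 2E = 3E = 90.
Each original face survives and each original vertex becomes one new face: F′ = F + V = 32.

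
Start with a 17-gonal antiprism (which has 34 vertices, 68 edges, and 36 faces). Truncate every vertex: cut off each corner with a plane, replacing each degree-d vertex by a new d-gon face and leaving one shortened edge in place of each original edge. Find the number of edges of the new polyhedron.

204

Truncation replaces each original edge-end by a new vertex, so V′ = 2E = 136.
Each original edge survives, and each old vertex of degree d contributes d new edges; summing degrees gives Σd = 2E, so E′ = E + 2E = 3E = 204.
Each original face survives and each original vertex becomes one new face: F′ = F + V = 70.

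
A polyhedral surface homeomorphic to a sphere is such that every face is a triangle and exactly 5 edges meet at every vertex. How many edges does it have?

Each face has 3 edges and each edge borders two faces, so 2E = 3F.
Each vertex has degree 5, so 5V = 2E and hence V = 3F/5.
Euler: V − E + F = 2 ⇒ (3F/5) − (3F/2) + F = 2.
Multiply by 10: (6 − 15 + 10)F = 20, i.e. 1F = 20.
So F = 20, E = 3·20/2 = 30, V = 3·20/5 = 12.

30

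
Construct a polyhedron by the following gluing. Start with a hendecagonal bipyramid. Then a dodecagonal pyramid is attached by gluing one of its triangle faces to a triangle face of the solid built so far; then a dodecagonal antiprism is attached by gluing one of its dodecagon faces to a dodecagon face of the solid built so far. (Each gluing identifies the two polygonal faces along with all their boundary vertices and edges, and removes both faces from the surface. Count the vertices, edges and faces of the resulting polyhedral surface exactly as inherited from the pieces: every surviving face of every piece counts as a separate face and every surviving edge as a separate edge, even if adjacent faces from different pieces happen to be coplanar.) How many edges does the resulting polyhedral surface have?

90

A hendecagonal bipyramid: V=13, E=33, F=22.
Attach a dodecagonal pyramid (V=13, E=24, F=13) along a 3-gon: merge 3 vertices and 3 edges, delete both glued faces → V=23, E=54, F=33.
Attach a dodecagonal antiprism (V=24, E=48, F=26) along a 12-gon: merge 12 vertices and 12 edges, delete both glued faces → V=35, E=90, F=57.
Check: V − E + F = 35 − 90 + 57 = 2.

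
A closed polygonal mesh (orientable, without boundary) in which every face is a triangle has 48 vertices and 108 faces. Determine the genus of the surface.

Every face is a triangle, so 2E = 3·108 = 324, giving E = 162.
χ = V − E + F = 48 − 162 + 108 = -6.
For a closed orientable surface χ = 2 − 2g, so g = (2 − (-6))/2 = 4.

4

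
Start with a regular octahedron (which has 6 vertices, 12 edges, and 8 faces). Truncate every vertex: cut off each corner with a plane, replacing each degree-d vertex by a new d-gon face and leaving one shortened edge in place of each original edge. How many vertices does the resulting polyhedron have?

24

Truncation replaces each original edge-end by a new vertex, so V′ = 2E = 24.
Each original edge survives, and each old vertex of degree d contributes d new edges; summing degrees gives Σd = 2E, so E′ = E + 2E = 3E = 36.
Each original face survives and each original vertex becomes one new face: F′ = F + V = 14.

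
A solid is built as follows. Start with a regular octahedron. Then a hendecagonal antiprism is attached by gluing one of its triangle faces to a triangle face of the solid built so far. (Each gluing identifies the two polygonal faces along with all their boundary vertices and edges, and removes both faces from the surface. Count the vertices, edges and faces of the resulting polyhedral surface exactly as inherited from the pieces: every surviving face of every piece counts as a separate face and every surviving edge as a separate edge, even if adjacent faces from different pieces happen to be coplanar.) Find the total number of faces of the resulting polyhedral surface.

A regular octahedron: V=6, E=12, F=8.
Attach a hendecagonal antiprism (V=22, E=44, F=24) along a 3-gon: merge 3 vertices and 3 edges, delete both glued faces → V=25, E=53, F=30.
Check: V − E + F = 25 − 53 + 30 = 2.

30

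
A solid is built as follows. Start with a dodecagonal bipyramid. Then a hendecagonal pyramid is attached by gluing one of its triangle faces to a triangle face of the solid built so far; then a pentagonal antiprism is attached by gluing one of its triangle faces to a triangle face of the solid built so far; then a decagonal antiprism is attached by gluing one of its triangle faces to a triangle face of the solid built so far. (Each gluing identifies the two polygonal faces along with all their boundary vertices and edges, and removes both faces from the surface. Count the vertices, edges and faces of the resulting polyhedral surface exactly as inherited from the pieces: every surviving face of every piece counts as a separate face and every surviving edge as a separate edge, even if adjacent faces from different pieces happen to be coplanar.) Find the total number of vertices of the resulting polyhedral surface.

47

A dodecagonal bipyramid: V=14, E=36, F=24.
Attach a hendecagonal pyramid (V=12, E=22, F=12) along a 3-gon: merge 3 vertices and 3 edges, delete both glued faces → V=23, E=55, F=34.
Attach a pentagonal antiprism (V=10, E=20, F=12) along a 3-gon: merge 3 vertices and 3 edges, delete both glued faces → V=30, E=72, F=44.
Attach a decagonal antiprism (V=20, E=40, F=22) along a 3-gon: merge 3 vertices and 3 edges, delete both glued faces → V=47, E=109, F=64.
Check: V − E + F = 47 − 109 + 64 = 2.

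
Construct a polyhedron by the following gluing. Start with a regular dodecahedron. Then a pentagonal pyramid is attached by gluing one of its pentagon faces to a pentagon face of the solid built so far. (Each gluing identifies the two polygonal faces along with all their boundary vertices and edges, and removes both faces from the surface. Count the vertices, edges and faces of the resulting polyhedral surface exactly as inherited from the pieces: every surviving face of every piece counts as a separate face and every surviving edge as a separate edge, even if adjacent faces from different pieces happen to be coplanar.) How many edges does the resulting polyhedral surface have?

A regular dodecahedron: V=20, E=30, F=12.
Attach a pentagonal pyramid (V=6, E=10, F=6) along a 5-gon: merge 5 vertices and 5 edges, delete both glued faces → V=21, E=35, F=16.
Check: V − E + F = 21 − 35 + 16 = 2.

35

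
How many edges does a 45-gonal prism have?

135

A prism on an n-gon has two n-gon bases and n rectangular sides: V = 2·45 = 90, E = 3·45 = 135, F = 45 + 2 = 47.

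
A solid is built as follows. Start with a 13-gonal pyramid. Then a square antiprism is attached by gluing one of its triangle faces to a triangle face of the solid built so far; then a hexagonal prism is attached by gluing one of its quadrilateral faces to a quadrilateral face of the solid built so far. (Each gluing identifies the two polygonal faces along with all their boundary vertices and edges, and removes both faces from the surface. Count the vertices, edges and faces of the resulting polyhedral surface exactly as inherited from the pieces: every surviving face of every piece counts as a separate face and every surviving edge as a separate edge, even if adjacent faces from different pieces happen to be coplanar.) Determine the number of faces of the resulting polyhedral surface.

28

A 13-gonal pyramid: V=14, E=26, F=14.
Attach a square antiprism (V=8, E=16, F=10) along a 3-gon: merge 3 vertices and 3 edges, delete both glued faces → V=19, E=39, F=22.
Attach a hexagonal prism (V=12, E=18, F=8) along a 4-gon: merge 4 vertices and 4 edges, delete both glued faces → V=27, E=53, F=28.
Check: V − E + F = 27 − 53 + 28 = 2.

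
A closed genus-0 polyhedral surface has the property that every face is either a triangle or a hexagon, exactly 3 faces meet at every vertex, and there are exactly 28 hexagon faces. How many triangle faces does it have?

Let x be the number of triangles; then F = 28 + x.
Edge–face incidences: 2E = 6·28 + 3·x = 168 + 3x.
Every vertex has degree 3, so 3V = 2E.
Euler: V − E + F = 2 ⇒ (2E)/3 − E + (28 + x) = 2.
Multiply by 6: 2·(2E) − 3·(2E) + 6·(28 + x) = 12, i.e. 168 + 6x − (168 + 3x) = 12.
Collecting terms: 3x = 12, so x = 4.
Then 2E = 168 + 3·4 = 180, so E = 90, V = 2E/3 = 60, F = 28 + 4 = 32.

4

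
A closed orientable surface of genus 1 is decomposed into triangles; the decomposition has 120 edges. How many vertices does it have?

χ = 2 − 2·1 = 0, and every face is a triangle so 3F = 2E.
F = 2E/3 = 80. Then V = 0 + E − F = 0 + 120 − 80 = 40.

40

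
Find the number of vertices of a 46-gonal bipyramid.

48

A bipyramid over an n-gon has 2n triangular faces and n + 2 vertices: V = 46 + 2 = 48, E = 3·46 = 138, F = 2·46 = 92.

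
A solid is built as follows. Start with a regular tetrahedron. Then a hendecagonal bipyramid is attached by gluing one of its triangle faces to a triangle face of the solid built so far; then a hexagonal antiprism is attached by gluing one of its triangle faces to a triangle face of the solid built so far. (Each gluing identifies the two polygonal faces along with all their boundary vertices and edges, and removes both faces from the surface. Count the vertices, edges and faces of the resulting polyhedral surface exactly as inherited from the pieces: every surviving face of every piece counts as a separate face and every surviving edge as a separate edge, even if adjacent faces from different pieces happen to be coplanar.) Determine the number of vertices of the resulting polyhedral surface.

A regular tetrahedron: V=4, E=6, F=4.
Attach a hendecagonal bipyramid (V=13, E=33, F=22) along a 3-gon: merge 3 vertices and 3 edges, delete both glued faces → V=14, E=36, F=24.
Attach a hexagonal antiprism (V=12, E=24, F=14) along a 3-gon: merge 3 vertices and 3 edges, delete both glued faces → V=23, E=57, F=36.
Check: V − E + F = 23 − 57 + 36 = 2.

23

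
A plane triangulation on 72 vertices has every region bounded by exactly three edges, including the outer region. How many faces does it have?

140

In a plane triangulation 3F = 2E and V − E + F = 2, so F = 2V − 4 = 2·72 − 4 = 140.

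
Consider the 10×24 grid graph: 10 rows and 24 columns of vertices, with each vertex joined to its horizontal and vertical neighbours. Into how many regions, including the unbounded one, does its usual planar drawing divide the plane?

208

The grid has V = 10·24 = 240 vertices and E = 10·23 + 24·9 = 446 edges.
F = 2 − V + E = 2 − 240 + 446 = 208.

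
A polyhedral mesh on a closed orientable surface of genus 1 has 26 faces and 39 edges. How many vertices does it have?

For a closed orientable surface of genus 1, χ = 2 − 2·1 = 0.
V = 0 + E − F = 0 + 39 − 26 = 13.

13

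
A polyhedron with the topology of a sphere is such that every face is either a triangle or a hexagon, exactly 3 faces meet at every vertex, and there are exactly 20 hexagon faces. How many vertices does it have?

Let x be the number of triangles; then F = 20 + x.
Edge–face incidences: 2E = 6·20 + 3·x = 120 + 3x.
Every vertex has degree 3, so 3V = 2E.
Euler: V − E + F = 2 ⇒ (2E)/3 − E + (20 + x) = 2.
Multiply by 6: 2·(2E) − 3·(2E) + 6·(20 + x) = 12, i.e. 120 + 6x − (120 + 3x) = 12.
Collecting terms: 3x = 12, so x = 4.
Then 2E = 120 + 3·4 = 132, so E = 66, V = 2E/3 = 44, F = 20 + 4 = 24.

44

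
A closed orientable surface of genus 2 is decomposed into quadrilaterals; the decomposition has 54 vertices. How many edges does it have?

112

χ = 2 − 2·2 = -2, and every face is a square so 4F = 2E.
V − E + F = -2 with E = 4F/2 gives 54 − (4/2 − 1)·F = -2, so F = 56 and E = 112.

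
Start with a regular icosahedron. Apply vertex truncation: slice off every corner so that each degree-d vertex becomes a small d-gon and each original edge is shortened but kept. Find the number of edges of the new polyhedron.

90

The base solid has V = 12, E = 30, F = 20.
Truncation replaces each original edge-end by a new vertex, so V′ = 2E = 60.
Each original edge survives, and each old vertex of degree d contributes d new edges; summing degrees gives Σd = 2E, so E′ = E + 2E = 3E = 90.
Each original face survives and each original vertex becomes one new face: F′ = F + V = 32.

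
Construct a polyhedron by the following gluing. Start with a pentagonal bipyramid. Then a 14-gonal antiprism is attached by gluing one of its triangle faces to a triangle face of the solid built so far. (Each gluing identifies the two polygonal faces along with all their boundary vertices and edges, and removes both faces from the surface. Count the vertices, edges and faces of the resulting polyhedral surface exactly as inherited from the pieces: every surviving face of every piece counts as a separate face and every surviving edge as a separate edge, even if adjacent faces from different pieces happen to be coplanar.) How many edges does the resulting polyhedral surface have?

68

A pentagonal bipyramid: V=7, E=15, F=10.
Attach a 14-gonal antiprism (V=28, E=56, F=30) along a 3-gon: merge 3 vertices and 3 edges, delete both glued faces → V=32, E=68, F=38.
Check: V − E + F = 32 − 68 + 38 = 2.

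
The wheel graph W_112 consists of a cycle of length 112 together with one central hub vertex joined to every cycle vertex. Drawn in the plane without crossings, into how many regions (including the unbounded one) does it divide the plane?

113

W_112 has V = 112 + 1 = 113 vertices and E = 2·112 = 224 edges.
By Euler's formula F = 2 − V + E = 2 − 113 + 224 = 113.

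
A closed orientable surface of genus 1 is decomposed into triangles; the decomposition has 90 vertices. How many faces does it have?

180

χ = 2 − 2·1 = 0, and every face is a triangle so 3F = 2E.
V − E + F = 0 with E = 3F/2 gives 90 − (3/2 − 1)·F = 0, so F = 180 and E = 270.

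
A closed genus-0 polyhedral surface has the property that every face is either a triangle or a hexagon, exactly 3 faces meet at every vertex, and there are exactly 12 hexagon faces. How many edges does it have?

Let x be the number of triangles; then F = 12 + x.
Edge–face incidences: 2E = 6·12 + 3·x = 72 + 3x.
Every vertex has degree 3, so 3V = 2E.
Euler: V − E + F = 2 ⇒ (2E)/3 − E + (12 + x) = 2.
Multiply by 6: 2·(2E) − 3·(2E) + 6·(12 + x) = 12, i.e. 72 + 6x − (72 + 3x) = 12.
Collecting terms: 3x = 12, so x = 4.
Then 2E = 72 + 3·4 = 84, so E = 42, V = 2E/3 = 28, F = 12 + 4 = 16.

42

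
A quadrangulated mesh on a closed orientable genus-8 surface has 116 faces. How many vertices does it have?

102

χ = 2 − 2·8 = -14, and every face is a square so 4F = 2E.
E = 4·116/2 = 232. Then V = -14 + E − F = -14 + 232 − 116 = 102.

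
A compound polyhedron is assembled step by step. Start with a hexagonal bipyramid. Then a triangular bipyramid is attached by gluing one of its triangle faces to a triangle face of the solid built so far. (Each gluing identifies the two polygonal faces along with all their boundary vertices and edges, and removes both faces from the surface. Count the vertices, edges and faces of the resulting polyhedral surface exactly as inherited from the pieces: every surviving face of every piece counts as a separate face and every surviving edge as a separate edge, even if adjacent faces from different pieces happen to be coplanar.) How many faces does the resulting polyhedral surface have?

16

A hexagonal bipyramid: V=8, E=18, F=12.
Attach a triangular bipyramid (V=5, E=9, F=6) along a 3-gon: merge 3 vertices and 3 edges, delete both glued faces → V=10, E=24, F=16.
Check: V − E + F = 10 − 24 + 16 = 2.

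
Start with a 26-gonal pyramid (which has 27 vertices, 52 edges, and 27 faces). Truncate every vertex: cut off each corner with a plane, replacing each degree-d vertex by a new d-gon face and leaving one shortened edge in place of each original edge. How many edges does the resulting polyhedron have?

Truncation replaces each original edge-end by a new vertex, so V′ = 2E = 104.
Each original edge survives, and each old vertex of degree d contributes d new edges; summing degrees gives Σd = 2E, so E′ = E + 2E = 3E = 156.
Each original face survives and each original vertex becomes one new face: F′ = F + V = 54.

156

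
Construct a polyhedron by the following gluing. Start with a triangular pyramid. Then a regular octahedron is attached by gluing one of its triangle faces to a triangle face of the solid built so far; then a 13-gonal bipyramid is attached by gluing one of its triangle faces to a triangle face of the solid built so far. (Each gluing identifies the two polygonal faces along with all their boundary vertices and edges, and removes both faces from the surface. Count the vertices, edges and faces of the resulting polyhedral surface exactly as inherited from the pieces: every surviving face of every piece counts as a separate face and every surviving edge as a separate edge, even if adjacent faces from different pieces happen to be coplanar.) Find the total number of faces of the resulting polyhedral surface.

34

A triangular pyramid: V=4, E=6, F=4.
Attach a regular octahedron (V=6, E=12, F=8) along a 3-gon: merge 3 vertices and 3 edges, delete both glued faces → V=7, E=15, F=10.
Attach a 13-gonal bipyramid (V=15, E=39, F=26) along a 3-gon: merge 3 vertices and 3 edges, delete both glued faces → V=19, E=51, F=34.
Check: V − E + F = 19 − 51 + 34 = 2.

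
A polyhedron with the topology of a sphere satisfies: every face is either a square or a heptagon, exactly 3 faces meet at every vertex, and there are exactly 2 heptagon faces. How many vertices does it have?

Let x be the number of squares; then F = 2 + x.
Edge–face incidences: 2E = 7·2 + 4·x = 14 + 4x.
Every vertex has degree 3, so 3V = 2E.
Euler: V − E + F = 2 ⇒ (2E)/3 − E + (2 + x) = 2.
Multiply by 6: 2·(2E) − 3·(2E) + 6·(2 + x) = 12, i.e. 12 + 6x − (14 + 4x) = 12.
Collecting terms: 2x − 2 = 12, so 2x = 14, so x = 7.
Then 2E = 14 + 4·7 = 42, so E = 21, V = 2E/3 = 14, F = 2 + 7 = 9.

14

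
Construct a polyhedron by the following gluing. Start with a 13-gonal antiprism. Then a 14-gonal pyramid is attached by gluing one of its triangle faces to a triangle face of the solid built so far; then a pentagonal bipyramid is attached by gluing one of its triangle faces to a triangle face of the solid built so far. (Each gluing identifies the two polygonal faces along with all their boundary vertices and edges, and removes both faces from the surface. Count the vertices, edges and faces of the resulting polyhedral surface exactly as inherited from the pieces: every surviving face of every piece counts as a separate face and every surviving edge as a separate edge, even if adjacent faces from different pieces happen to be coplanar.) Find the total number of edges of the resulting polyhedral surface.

A 13-gonal antiprism: V=26, E=52, F=28.
Attach a 14-gonal pyramid (V=15, E=28, F=15) along a 3-gon: merge 3 vertices and 3 edges, delete both glued faces → V=38, E=77, F=41.
Attach a pentagonal bipyramid (V=7, E=15, F=10) along a 3-gon: merge 3 vertices and 3 edges, delete both glued faces → V=42, E=89, F=49.
Check: V − E + F = 42 − 89 + 49 = 2.

89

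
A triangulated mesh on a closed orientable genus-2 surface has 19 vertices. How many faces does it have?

χ = 2 − 2·2 = -2, and every face is a triangle so 3F = 2E.
V − E + F = -2 with E = 3F/2 gives 19 − (3/2 − 1)·F = -2, so F = 42 and E = 63.

42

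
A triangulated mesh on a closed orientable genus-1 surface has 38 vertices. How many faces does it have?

76

χ = 2 − 2·1 = 0, and every face is a triangle so 3F = 2E.
V − E + F = 0 with E = 3F/2 gives 38 − (3/2 − 1)·F = 0, so F = 76 and E = 114.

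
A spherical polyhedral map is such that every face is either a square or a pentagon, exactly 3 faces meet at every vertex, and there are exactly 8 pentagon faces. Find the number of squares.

Let x be the number of squares; then F = 8 + x.
Edge–face incidences: 2E = 5·8 + 4·x = 40 + 4x.
Every vertex has degree 3, so 3V = 2E.
Euler: V − E + F = 2 ⇒ (2E)/3 − E + (8 + x) = 2.
Multiply by 6: 2·(2E) − 3·(2E) + 6·(8 + x) = 12, i.e. 48 + 6x − (40 + 4x) = 12.
Collecting terms: 2x + 8 = 12, so 2x = 4, so x = 2.
Then 2E = 40 + 4·2 = 48, so E = 24, V = 2E/3 = 16, F = 8 + 2 = 10.

2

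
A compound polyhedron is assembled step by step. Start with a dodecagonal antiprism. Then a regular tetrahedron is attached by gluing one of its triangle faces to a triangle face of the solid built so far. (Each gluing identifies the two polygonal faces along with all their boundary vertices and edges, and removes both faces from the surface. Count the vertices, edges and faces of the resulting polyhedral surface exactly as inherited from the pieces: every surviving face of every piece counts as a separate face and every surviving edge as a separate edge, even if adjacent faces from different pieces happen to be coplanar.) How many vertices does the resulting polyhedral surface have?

A dodecagonal antiprism: V=24, E=48, F=26.
Attach a regular tetrahedron (V=4, E=6, F=4) along a 3-gon: merge 3 vertices and 3 edges, delete both glued faces → V=25, E=51, F=28.
Check: V − E + F = 25 − 51 + 28 = 2.

25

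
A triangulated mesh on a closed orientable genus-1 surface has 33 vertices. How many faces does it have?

χ = 2 − 2·1 = 0, and every face is a triangle so 3F = 2E.
V − E + F = 0 with E = 3F/2 gives 33 − (3/2 − 1)·F = 0, so F = 66 and E = 99.

66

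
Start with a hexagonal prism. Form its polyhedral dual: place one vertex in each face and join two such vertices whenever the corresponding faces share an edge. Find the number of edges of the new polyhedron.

The base solid has V = 12, E = 18, F = 8.
The dual swaps V and F and preserves E: V′ = F = 8, E′ = E = 18, F′ = V = 12.

18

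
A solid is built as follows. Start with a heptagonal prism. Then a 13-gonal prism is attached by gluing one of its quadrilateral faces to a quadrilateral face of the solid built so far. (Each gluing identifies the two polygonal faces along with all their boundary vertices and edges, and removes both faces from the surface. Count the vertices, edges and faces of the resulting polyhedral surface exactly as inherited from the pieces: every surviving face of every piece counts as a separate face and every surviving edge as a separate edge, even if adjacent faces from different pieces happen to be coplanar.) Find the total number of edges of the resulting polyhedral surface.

56

A heptagonal prism: V=14, E=21, F=9.
Attach a 13-gonal prism (V=26, E=39, F=15) along a 4-gon: merge 4 vertices and 4 edges, delete both glued faces → V=36, E=56, F=22.
Check: V − E + F = 36 − 56 + 22 = 2.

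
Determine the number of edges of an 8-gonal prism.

24

A prism on an n-gon has two n-gon bases and n rectangular sides: V = 2·8 = 16, E = 3·8 = 24, F = 8 + 2 = 10.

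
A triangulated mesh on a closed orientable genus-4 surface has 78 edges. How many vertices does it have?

χ = 2 − 2·4 = -6, and every face is a triangle so 3F = 2E.
F = 2E/3 = 52. Then V = -6 + E − F = -6 + 78 − 52 = 20.

20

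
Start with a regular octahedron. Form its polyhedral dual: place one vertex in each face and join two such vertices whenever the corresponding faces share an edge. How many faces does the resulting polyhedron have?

The base solid has V = 6, E = 12, F = 8.
The dual swaps V and F and preserves E: V′ = F = 8, E′ = E = 12, F′ = V = 6.

6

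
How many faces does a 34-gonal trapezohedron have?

The n-trapezohedron (dual of the n-antiprism) has V = 2·34 + 2 = 70, E = 4·34 = 136, F = 2·34 = 68.

68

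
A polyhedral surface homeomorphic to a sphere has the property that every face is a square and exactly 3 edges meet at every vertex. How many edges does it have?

Each face has 4 edges and each edge borders two faces, so 2E = 4F.
Each vertex has degree 3, so 3V = 2E and hence V = 4F/3.
Euler: V − E + F = 2 ⇒ (4F/3) − (4F/2) + F = 2.
Multiply by 6: (8 − 12 + 6)F = 12, i.e. 2F = 12.
So F = 6, E = 4·6/2 = 12, V = 4·6/3 = 8.

12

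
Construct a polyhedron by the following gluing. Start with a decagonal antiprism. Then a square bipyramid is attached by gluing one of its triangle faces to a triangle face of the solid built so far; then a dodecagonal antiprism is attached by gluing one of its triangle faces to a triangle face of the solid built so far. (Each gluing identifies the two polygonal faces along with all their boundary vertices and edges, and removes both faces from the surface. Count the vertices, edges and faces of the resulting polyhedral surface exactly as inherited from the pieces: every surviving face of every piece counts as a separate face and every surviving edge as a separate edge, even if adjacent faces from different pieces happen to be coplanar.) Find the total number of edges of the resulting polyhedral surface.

94

A decagonal antiprism: V=20, E=40, F=22.
Attach a square bipyramid (V=6, E=12, F=8) along a 3-gon: merge 3 vertices and 3 edges, delete both glued faces → V=23, E=49, F=28.
Attach a dodecagonal antiprism (V=24, E=48, F=26) along a 3-gon: merge 3 vertices and 3 edges, delete both glued faces → V=44, E=94, F=52.
Check: V − E + F = 44 − 94 + 52 = 2.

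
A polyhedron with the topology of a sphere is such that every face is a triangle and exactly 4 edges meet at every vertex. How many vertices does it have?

Each face has 3 edges and each edge borders two faces, so 2E = 3F.
Each vertex has degree 4, so 4V = 2E and hence V = 3F/4.
Euler: V − E + F = 2 ⇒ (3F/4) − (3F/2) + F = 2.
Multiply by 8: (6 − 12 + 8)F = 16, i.e. 2F = 16.
So F = 8, E = 3·8/2 = 12, V = 3·8/4 = 6.

6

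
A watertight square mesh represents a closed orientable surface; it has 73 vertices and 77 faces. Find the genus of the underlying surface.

3

Every face is a square, so 2E = 4·77 = 308, giving E = 154.
χ = V − E + F = 73 − 154 + 77 = -4.
For a closed orientable surface χ = 2 − 2g, so g = (2 − (-4))/2 = 3.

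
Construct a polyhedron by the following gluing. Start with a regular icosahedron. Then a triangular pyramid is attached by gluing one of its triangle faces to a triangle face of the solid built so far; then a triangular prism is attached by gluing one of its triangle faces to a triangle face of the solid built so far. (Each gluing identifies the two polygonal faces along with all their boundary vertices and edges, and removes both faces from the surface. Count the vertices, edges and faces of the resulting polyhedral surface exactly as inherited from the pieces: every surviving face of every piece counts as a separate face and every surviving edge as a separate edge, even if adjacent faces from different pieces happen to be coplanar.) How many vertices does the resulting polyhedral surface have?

A regular icosahedron: V=12, E=30, F=20.
Attach a triangular pyramid (V=4, E=6, F=4) along a 3-gon: merge 3 vertices and 3 edges, delete both glued faces → V=13, E=33, F=22.
Attach a triangular prism (V=6, E=9, F=5) along a 3-gon: merge 3 vertices and 3 edges, delete both glued faces → V=16, E=39, F=25.
Check: V − E + F = 16 − 39 + 25 = 2.

16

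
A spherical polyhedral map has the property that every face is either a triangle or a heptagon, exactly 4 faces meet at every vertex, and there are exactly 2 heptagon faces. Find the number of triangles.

14

Let x be the number of triangles; then F = 2 + x.
Edge–face incidences: 2E = 7·2 + 3·x = 14 + 3x.
Every vertex has degree 4, so 4V = 2E.
Euler: V − E + F = 2 ⇒ (2E)/4 − E + (2 + x) = 2.
Multiply by 8: 2·(2E) − 4·(2E) + 8·(2 + x) = 16, i.e. 16 + 8x − 2·(14 + 3x) = 16.
Collecting terms: 2x − 12 = 16, so 2x = 28, so x = 14.
Then 2E = 14 + 3·14 = 56, so E = 28, V = 2E/4 = 14, F = 2 + 14 = 16.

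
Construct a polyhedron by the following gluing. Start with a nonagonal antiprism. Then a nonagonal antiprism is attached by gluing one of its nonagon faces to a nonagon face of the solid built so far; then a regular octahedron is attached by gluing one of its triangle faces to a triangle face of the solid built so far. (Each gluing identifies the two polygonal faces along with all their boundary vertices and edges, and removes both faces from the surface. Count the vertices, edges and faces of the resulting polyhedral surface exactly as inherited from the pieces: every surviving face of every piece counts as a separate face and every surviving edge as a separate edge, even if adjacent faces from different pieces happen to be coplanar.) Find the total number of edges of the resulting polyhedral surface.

A nonagonal antiprism: V=18, E=36, F=20.
Attach a nonagonal antiprism (V=18, E=36, F=20) along a 9-gon: merge 9 vertices and 9 edges, delete both glued faces → V=27, E=63, F=38.
Attach a regular octahedron (V=6, E=12, F=8) along a 3-gon: merge 3 vertices and 3 edges, delete both glued faces → V=30, E=72, F=44.
Check: V − E + F = 30 − 72 + 44 = 2.

72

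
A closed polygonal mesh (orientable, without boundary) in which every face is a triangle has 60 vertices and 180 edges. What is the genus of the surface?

Every face is a triangle and each edge borders two faces, so 3F = 2·180, giving F = 120.
χ = V − E + F = 60 − 180 + 120 = 0.
For a closed orientable surface χ = 2 − 2g, so g = (2 − (0))/2 = 1.

1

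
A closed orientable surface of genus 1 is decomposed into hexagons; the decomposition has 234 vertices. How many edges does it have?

351

χ = 2 − 2·1 = 0, and every face is a hexagon so 6F = 2E.
V − E + F = 0 with E = 6F/2 gives 234 − (6/2 − 1)·F = 0, so F = 117 and E = 351.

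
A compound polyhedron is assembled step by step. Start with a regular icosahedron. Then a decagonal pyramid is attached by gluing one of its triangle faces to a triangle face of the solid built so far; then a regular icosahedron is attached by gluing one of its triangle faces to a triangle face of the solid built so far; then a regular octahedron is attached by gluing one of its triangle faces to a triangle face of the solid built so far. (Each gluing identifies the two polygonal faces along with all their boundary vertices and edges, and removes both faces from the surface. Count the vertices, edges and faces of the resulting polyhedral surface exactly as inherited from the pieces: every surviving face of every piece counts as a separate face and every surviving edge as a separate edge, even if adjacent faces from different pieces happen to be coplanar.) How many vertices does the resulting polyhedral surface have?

A regular icosahedron: V=12, E=30, F=20.
Attach a decagonal pyramid (V=11, E=20, F=11) along a 3-gon: merge 3 vertices and 3 edges, delete both glued faces → V=20, E=47, F=29.
Attach a regular icosahedron (V=12, E=30, F=20) along a 3-gon: merge 3 vertices and 3 edges, delete both glued faces → V=29, E=74, F=47.
Attach a regular octahedron (V=6, E=12, F=8) along a 3-gon: merge 3 vertices and 3 edges, delete both glued faces → V=32, E=83, F=53.
Check: V − E + F = 32 − 83 + 53 = 2.

32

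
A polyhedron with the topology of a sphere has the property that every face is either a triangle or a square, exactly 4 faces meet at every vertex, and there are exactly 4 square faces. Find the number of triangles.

Let x be the number of triangles; then F = 4 + x.
Edge–face incidences: 2E = 4·4 + 3·x = 16 + 3x.
Every vertex has degree 4, so 4V = 2E.
Euler: V − E + F = 2 ⇒ (2E)/4 − E + (4 + x) = 2.
Multiply by 8: 2·(2E) − 4·(2E) + 8·(4 + x) = 16, i.e. 32 + 8x − 2·(16 + 3x) = 16.
Collecting terms: 2x = 16, so x = 8.
Then 2E = 16 + 3·8 = 40, so E = 20, V = 2E/4 = 10, F = 4 + 8 = 12.

8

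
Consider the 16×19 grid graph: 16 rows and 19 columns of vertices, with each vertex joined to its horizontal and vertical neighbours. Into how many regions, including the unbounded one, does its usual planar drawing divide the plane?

The grid has V = 16·19 = 304 vertices and E = 16·18 + 19·15 = 573 edges.
F = 2 − V + E = 2 − 304 + 573 = 271.

271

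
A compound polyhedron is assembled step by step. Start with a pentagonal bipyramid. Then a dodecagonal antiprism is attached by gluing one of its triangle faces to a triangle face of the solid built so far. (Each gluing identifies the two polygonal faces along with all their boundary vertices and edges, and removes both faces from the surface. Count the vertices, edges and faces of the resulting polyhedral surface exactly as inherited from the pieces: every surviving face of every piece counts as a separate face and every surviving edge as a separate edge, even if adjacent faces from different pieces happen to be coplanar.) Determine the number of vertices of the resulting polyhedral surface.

A pentagonal bipyramid: V=7, E=15, F=10.
Attach a dodecagonal antiprism (V=24, E=48, F=26) along a 3-gon: merge 3 vertices and 3 edges, delete both glued faces → V=28, E=60, F=34.
Check: V − E + F = 28 − 60 + 34 = 2.

28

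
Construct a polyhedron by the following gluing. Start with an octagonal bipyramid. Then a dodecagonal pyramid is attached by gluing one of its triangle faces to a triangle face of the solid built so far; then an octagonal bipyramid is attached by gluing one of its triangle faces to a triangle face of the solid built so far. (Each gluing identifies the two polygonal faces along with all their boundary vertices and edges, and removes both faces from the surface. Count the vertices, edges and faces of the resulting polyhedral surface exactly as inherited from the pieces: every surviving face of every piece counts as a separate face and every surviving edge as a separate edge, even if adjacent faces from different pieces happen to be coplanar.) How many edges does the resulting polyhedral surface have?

An octagonal bipyramid: V=10, E=24, F=16.
Attach a dodecagonal pyramid (V=13, E=24, F=13) along a 3-gon: merge 3 vertices and 3 edges, delete both glued faces → V=20, E=45, F=27.
Attach an octagonal bipyramid (V=10, E=24, F=16) along a 3-gon: merge 3 vertices and 3 edges, delete both glued faces → V=27, E=66, F=41.
Check: V − E + F = 27 − 66 + 41 = 2.

66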